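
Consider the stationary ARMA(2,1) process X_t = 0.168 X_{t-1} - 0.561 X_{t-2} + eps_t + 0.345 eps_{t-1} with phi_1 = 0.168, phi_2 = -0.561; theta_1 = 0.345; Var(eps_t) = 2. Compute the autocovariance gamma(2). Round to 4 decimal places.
\gamma(2) = -1.8387

Multiply the model equation by X_{t-k} and take expectations. With theta_0 = psi_0 = 1 and psi_j the MA(infinity) weights, this gives
  gamma(k) - sum_i phi_i gamma(k-i) = c_k,
  c_k = sigma^2 * sum_{j=k..q} theta_j psi_{j-k}   (c_k = 0 for k > q),
using gamma(-m) = gamma(m).
psi-weights needed (psi_j = theta_j + sum_i phi_i psi_{j-i}):
  psi_1 = theta_1 + phi_1 = 0.345 + (0.168) = 0.513
Right-hand sides:
  c_0 = sigma^2 (1 + theta_1 psi_1) = 2 * (1 + (0.345)(0.513)) = 2 * 1.176985 = 2.35397
  c_1 = sigma^2 theta_1 = 2 * (0.345) = 0.69
  c_2 = 0
Equations for k = 0, 1, 2 (AR order 2, c_2 = 0):
  (E0) gamma(0) = phi_1 gamma(1) + phi_2 gamma(2) + c_0
  (E1) gamma(1) = phi_1 gamma(0) + phi_2 gamma(1) + c_1
  (E2) gamma(2) = phi_1 gamma(1) + phi_2 gamma(0)
From (E1): gamma(1) = A gamma(0) + B with
  A = phi_1 / (1 - phi_2) = 0.168 / 1.561 = 0.107623,   B = c_1 / (1 - phi_2) = 0.69 / 1.561 = 0.442024.
Insert (E2) into (E0): gamma(0) (1 - phi_2^2) = phi_1 (1 + phi_2) gamma(1) + c_0.
  phi_1 (1 + phi_2) = (0.168)(0.439) = 0.073752,   1 - phi_2^2 = 0.685279.
Replace gamma(1) by A gamma(0) + B and collect gamma(0):
  gamma(0) [0.685279 - (0.073752)(0.107623)] = (0.073752)(0.442024) + 2.35397
  gamma(0) * 0.677342 = 2.38657
  gamma(0) = 2.38657 / 0.677342 = 3.523437.
  gamma(1) = A gamma(0) + B = (0.107623)(3.523437) + (0.442024) = 0.821228.
  gamma(2) = phi_1 gamma(1) + phi_2 gamma(0) = (0.168)(0.821228) + (-0.561)(3.523437) = -1.838682.
Therefore gamma(2) = -1.8387 (to 4 decimal places).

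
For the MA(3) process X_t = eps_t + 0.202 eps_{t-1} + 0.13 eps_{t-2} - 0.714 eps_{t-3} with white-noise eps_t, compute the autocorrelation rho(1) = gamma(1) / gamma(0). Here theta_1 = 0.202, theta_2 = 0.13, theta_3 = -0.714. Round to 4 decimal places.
\rho(1) = 0.0864

For an MA(q) process with theta_0 = 1, the autocovariance is
  gamma(k) = sigma^2 * sum_{i=0..q-k} theta_i * theta_{i+k},
and rho(k) = gamma(k) / gamma(0). Sigma^2 cancels.
  numerator   = (1)*(0.202) + (0.202)*(0.13) + (0.13)*(-0.714) = 0.13544.
  denominator = (1)^2 + (0.202)^2 + (0.13)^2 + (-0.714)^2 = 1.5675.
  rho(1) = 0.13544 / 1.5675 = 0.0864.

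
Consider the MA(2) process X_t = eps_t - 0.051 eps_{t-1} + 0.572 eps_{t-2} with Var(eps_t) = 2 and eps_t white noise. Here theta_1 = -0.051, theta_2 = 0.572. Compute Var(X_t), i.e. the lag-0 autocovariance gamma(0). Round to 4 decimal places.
\gamma(0) = 2.6596

For an MA(q) process X_t = eps_t + sum_i theta_i eps_{t-i} with
Var(eps_t) = sigma^2, the variance is
  gamma(0) = sigma^2 * (1 + sum_i theta_i^2).
  sum_i theta_i^2 = (-0.051)^2 + (0.572)^2 = 0.002601 + 0.327184 = 0.329785.
  gamma(0) = 2 * (1 + 0.329785) = 2 * 1.329785 = 2.65957, which rounds to 2.6596.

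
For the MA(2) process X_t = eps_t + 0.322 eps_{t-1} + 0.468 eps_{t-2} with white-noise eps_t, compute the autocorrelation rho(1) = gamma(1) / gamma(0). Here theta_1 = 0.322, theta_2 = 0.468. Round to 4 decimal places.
\rho(1) = 0.3574

For an MA(q) process with theta_0 = 1, the autocovariance is
  gamma(k) = sigma^2 * sum_{i=0..q-k} theta_i * theta_{i+k},
and rho(k) = gamma(k) / gamma(0). Sigma^2 cancels.
  numerator   = (1)*(0.322) + (0.322)*(0.468) = 0.472696.
  denominator = (1)^2 + (0.322)^2 + (0.468)^2 = 1.322708.
  rho(1) = 0.472696 / 1.322708 = 0.3574.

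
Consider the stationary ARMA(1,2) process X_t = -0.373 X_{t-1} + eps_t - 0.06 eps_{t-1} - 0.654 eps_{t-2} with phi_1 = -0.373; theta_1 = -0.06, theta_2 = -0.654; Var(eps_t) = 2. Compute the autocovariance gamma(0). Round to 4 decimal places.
\gamma(0) = 2.9385

Multiply the model equation by X_{t-k} and take expectations. With theta_0 = psi_0 = 1 and psi_j the MA(infinity) weights, this gives
  gamma(k) - sum_i phi_i gamma(k-i) = c_k,
  c_k = sigma^2 * sum_{j=k..q} theta_j psi_{j-k}   (c_k = 0 for k > q),
using gamma(-m) = gamma(m).
psi-weights needed (psi_j = theta_j + sum_i phi_i psi_{j-i}):
  psi_1 = theta_1 + phi_1 = -0.06 + (-0.373) = -0.433
  psi_2 = theta_2 + phi_1 psi_1 = -0.654 + (-0.373)(-0.433) = -0.492491
Right-hand sides:
  c_0 = sigma^2 (1 + theta_1 psi_1 + theta_2 psi_2) = 2 * (1 + (-0.06)(-0.433) + (-0.654)(-0.492491)) = 2 * 1.348069 = 2.696138
  c_1 = sigma^2 (theta_1 + theta_2 psi_1) = 2 * (-0.06 + (-0.654)(-0.433)) = 0.446364
  c_2 = sigma^2 theta_2 = 2 * (-0.654) = -1.308
Equations for k = 0 and k = 1 (AR order 1):
  gamma(0) = phi_1 gamma(1) + c_0
  gamma(1) = phi_1 gamma(0) + c_1
Substituting the second into the first: gamma(0) (1 - phi_1^2) = c_0 + phi_1 c_1, so
  gamma(0) = (c_0 + phi_1 c_1) / (1 - phi_1^2) = (2.696138 + (-0.373)(0.446364)) / (1 - (-0.373)^2) = 2.529644 / 0.860871 = 2.938471.
Therefore gamma(0) = 2.9385 (to 4 decimal places).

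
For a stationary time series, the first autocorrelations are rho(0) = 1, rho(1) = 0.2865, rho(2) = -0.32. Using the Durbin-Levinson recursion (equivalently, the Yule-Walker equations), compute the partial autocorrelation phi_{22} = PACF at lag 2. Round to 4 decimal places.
\phi_{22} = -0.4380

The PACF at lag k is phi_{kk}, the last component of the solution
to the Yule-Walker system G_k phi = r_k where
  (G_k)_{ij} = rho(|i - j|), (r_k)_i = rho(i), i,j = 1..k.
Equivalently, Durbin-Levinson gives phi_{kk} iteratively:
  phi_{11} = rho(1)
  phi_{kk} = [rho(k) - sum_{j=1..k-1} phi_{k-1,j} rho(k-j)]
            / [1 - sum_{j=1..k-1} phi_{k-1,j} rho(j)],
  phi_{k,j} = phi_{k-1,j} - phi_{kk} phi_{k-1,k-j},  j = 1..k-1.
Step k = 1:
  phi_11 = rho(1) = 0.2865.
Step k = 2:
  phi_22 = [rho(2) - phi_11 rho(1)] / [1 - phi_11 rho(1)] = [-0.32 - (0.2865)(0.2865)] / [1 - (0.2865)(0.2865)]
         = -0.40208225 / 0.91791775 = -0.438.
Therefore phi_{22} = -0.4380.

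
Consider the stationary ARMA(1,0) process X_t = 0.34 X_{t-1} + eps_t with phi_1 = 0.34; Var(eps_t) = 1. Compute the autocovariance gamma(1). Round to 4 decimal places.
\gamma(1) = 0.3844

Multiply the model equation by X_{t-k} and take expectations. With theta_0 = psi_0 = 1 and psi_j the MA(infinity) weights, this gives
  gamma(k) - sum_i phi_i gamma(k-i) = c_k,
  c_k = sigma^2 * sum_{j=k..q} theta_j psi_{j-k}   (c_k = 0 for k > q),
using gamma(-m) = gamma(m).
Pure AR (q = 0): c_0 = sigma^2 = 1, c_k = 0 for k >= 1.
Equations for k = 0 and k = 1 (AR order 1):
  gamma(0) = phi_1 gamma(1) + c_0
  gamma(1) = phi_1 gamma(0) + c_1
Substituting the second into the first: gamma(0) (1 - phi_1^2) = c_0 + phi_1 c_1, so
  gamma(0) = c_0 / (1 - phi_1^2) = 1 / (1 - (0.34)^2) = 1 / 0.8844 = 1.13071.
  gamma(1) = phi_1 gamma(0) = (0.34)(1.13071) = 0.384441.
Therefore gamma(1) = 0.3844 (to 4 decimal places).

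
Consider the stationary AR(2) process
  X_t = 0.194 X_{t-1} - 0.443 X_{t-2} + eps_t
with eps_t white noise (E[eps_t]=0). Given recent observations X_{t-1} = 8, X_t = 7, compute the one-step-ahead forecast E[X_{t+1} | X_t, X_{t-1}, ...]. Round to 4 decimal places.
E[X_{t+1} \mid \mathcal F_t] = -2.1860

For an AR(p) model X_t = c + sum_i phi_i X_{t-i} + eps_t, the
one-step-ahead conditional mean is
  E[X_{t+1} | X_t, ...] = c + sum_i phi_i X_{t+1-i}.
Substitute known values:
  E[X_{t+1} | ...] = (0.194) * (7) + (-0.443) * (8)
                   = -2.1860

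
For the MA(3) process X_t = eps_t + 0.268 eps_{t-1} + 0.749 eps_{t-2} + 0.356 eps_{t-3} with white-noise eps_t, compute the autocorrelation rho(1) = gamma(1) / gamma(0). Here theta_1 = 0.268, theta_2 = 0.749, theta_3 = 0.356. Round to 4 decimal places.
\rho(1) = 0.4179

For an MA(q) process with theta_0 = 1, the autocovariance is
  gamma(k) = sigma^2 * sum_{i=0..q-k} theta_i * theta_{i+k},
and rho(k) = gamma(k) / gamma(0). Sigma^2 cancels.
  numerator   = (1)*(0.268) + (0.268)*(0.749) + (0.749)*(0.356) = 0.735376.
  denominator = (1)^2 + (0.268)^2 + (0.749)^2 + (0.356)^2 = 1.759561.
  rho(1) = 0.735376 / 1.759561 = 0.4179.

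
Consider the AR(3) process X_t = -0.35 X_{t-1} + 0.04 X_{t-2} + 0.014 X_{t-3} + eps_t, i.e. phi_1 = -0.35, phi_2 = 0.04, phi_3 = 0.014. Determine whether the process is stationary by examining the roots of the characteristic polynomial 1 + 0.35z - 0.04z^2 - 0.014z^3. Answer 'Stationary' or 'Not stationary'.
\text{Stationary}

The AR(p) characteristic polynomial is P(z) = 1 + 0.35z - 0.04z^2 - 0.014z^3.
Stationarity requires all roots to lie outside the unit circle, i.e. |z| > 1 for every root.
Degree 3: look for a simple real root z0 first, then factor out (1 - z/z0) and solve the remaining quadratic.
Testing z0 = 5: P(5) = 1 + (0.35)(5) + (-0.04)(5)^2 + (-0.014)(5)^3
  = 1 + (1.75) + (-1) + (-1.75) = 0.  So z_0 = 5 is a root, |z_0| = 5.
Divide out the factor (1 - 0.2 z) = (1 - z/z0) (since 1/z0 = 0.2):
  P(z) = (1 - 0.2 z)(1 + (0.55) z + (0.07) z^2)
  [check: z-coef 0.55 - (0.2) = 0.35; z^2-coef 0.07 - (0.2)(0.55) = -0.04; z^3-coef -(0.2)(0.07) = -0.014.]
Remaining roots from the quadratic factor 1 + (0.55) z + (0.07) z^2:
  Set 1 + (0.55) z + (0.07) z^2 = 0, i.e. a z^2 + b z + c = 0 with a = 0.07, b = 0.55, c = 1.
  Discriminant D = b^2 - 4ac = (0.55)^2 - 4*(0.07)*1 = 0.3025 - (0.28) = 0.0225.
  D >= 0, so the roots are real: z = (-b +/- sqrt(D)) / (2a) = (-0.55 +/- 0.15) / (0.14).
    z_1 = (-0.55 + 0.15) / (0.14) = -2.8571,   |z_1| = 2.8571.
    z_2 = (-0.55 - 0.15) / (0.14) = -5,   |z_2| = 5.
Moduli of all roots: 5.0000, 2.8571, 5.0000.
All moduli strictly greater than 1? Yes.
Verdict: Stationary.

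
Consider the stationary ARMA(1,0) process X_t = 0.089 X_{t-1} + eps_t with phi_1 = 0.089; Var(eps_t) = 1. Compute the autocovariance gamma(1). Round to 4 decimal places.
\gamma(1) = 0.0897

Multiply the model equation by X_{t-k} and take expectations. With theta_0 = psi_0 = 1 and psi_j the MA(infinity) weights, this gives
  gamma(k) - sum_i phi_i gamma(k-i) = c_k,
  c_k = sigma^2 * sum_{j=k..q} theta_j psi_{j-k}   (c_k = 0 for k > q),
using gamma(-m) = gamma(m).
Pure AR (q = 0): c_0 = sigma^2 = 1, c_k = 0 for k >= 1.
Equations for k = 0 and k = 1 (AR order 1):
  gamma(0) = phi_1 gamma(1) + c_0
  gamma(1) = phi_1 gamma(0) + c_1
Substituting the second into the first: gamma(0) (1 - phi_1^2) = c_0 + phi_1 c_1, so
  gamma(0) = c_0 / (1 - phi_1^2) = 1 / (1 - (0.089)^2) = 1 / 0.992079 = 1.007984.
  gamma(1) = phi_1 gamma(0) = (0.089)(1.007984) = 0.089711.
Therefore gamma(1) = 0.0897 (to 4 decimal places).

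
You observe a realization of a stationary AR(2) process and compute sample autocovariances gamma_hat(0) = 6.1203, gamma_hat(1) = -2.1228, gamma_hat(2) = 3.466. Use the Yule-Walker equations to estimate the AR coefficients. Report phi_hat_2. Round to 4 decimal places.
\hat\phi_{2} = 0.5070

The Yule-Walker equations for an AR(p) process read, in matrix form,
  Gamma_p phi = r_p,   with   (Gamma_p)_{ij} = gamma(|i - j|),
                       (r_p)_i = gamma(i),   i,j = 1..p.
Substitute the sample gammas (Toeplitz matrix and right-hand side of size 2):
  Gamma_p = [[6.1203, -2.1228], [-2.1228, 6.1203]]
  r_p     = [-2.1228, 3.466]
Written out:
  6.1203 phi_1 - 2.1228 phi_2 = -2.1228
  -2.1228 phi_1 + 6.1203 phi_2 = 3.466
Solve by Cramer's rule:
  det = gamma(0)^2 - gamma(1)^2 = (6.1203)^2 - (-2.1228)^2 = 37.45807209 - 4.50627984 = 32.95179225
  phi_hat_1 = [gamma(1) gamma(0) - gamma(1) gamma(2)] / det = [(-2.1228)(6.1203) - (-2.1228)(3.466)] / 32.95179225 = -5.63454804 / 32.95179225 = -0.171
  phi_hat_2 = [gamma(0) gamma(2) - gamma(1)^2] / det = [(6.1203)(3.466) - (-2.1228)^2] / 32.95179225 = 16.70667996 / 32.95179225 = 0.507
So phi_hat = [-0.1710, 0.5070].
Therefore phi_hat_2 = 0.5070.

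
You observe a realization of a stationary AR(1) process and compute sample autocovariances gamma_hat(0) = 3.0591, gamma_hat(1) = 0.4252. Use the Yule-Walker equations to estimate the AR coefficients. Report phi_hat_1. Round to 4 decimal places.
\hat\phi_{1} = 0.1390

The Yule-Walker equations for an AR(p) process read, in matrix form,
  Gamma_p phi = r_p,   with   (Gamma_p)_{ij} = gamma(|i - j|),
                       (r_p)_i = gamma(i),   i,j = 1..p.
Substitute the sample gammas (Toeplitz matrix and right-hand side of size 1):
  Gamma_p = [[3.0591]]
  r_p     = [0.4252]
With p = 1 this is the single equation gamma(0) phi_1 = gamma(1):
  phi_hat_1 = gamma(1) / gamma(0) = 0.4252 / 3.0591 = 0.1390.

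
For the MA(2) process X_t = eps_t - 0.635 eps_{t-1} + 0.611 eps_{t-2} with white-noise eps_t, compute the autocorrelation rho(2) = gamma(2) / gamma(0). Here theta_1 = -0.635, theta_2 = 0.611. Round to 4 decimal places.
\rho(2) = 0.3439

For an MA(q) process with theta_0 = 1, the autocovariance is
  gamma(k) = sigma^2 * sum_{i=0..q-k} theta_i * theta_{i+k},
and rho(k) = gamma(k) / gamma(0). Sigma^2 cancels.
  numerator   = (1)*(0.611) = 0.611.
  denominator = (1)^2 + (-0.635)^2 + (0.611)^2 = 1.776546.
  rho(2) = 0.611 / 1.776546 = 0.3439.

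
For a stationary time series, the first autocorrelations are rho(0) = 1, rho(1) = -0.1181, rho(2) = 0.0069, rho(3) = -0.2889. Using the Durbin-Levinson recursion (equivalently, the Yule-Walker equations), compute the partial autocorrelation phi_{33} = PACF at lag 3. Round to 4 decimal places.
\phi_{33} = -0.2930

The PACF at lag k is phi_{kk}, the last component of the solution
to the Yule-Walker system G_k phi = r_k where
  (G_k)_{ij} = rho(|i - j|), (r_k)_i = rho(i), i,j = 1..k.
Equivalently, Durbin-Levinson gives phi_{kk} iteratively:
  phi_{11} = rho(1)
  phi_{kk} = [rho(k) - sum_{j=1..k-1} phi_{k-1,j} rho(k-j)]
            / [1 - sum_{j=1..k-1} phi_{k-1,j} rho(j)],
  phi_{k,j} = phi_{k-1,j} - phi_{kk} phi_{k-1,k-j},  j = 1..k-1.
Step k = 1:
  phi_11 = rho(1) = -0.1181.
Step k = 2:
  phi_22 = [rho(2) - phi_11 rho(1)] / [1 - phi_11 rho(1)] = [0.0069 - (-0.1181)(-0.1181)] / [1 - (-0.1181)(-0.1181)]
         = -0.00704761 / 0.98605239 = -0.007147.
  Update: phi_21 = phi_11 - phi_22 phi_11 = -0.1181 - (-0.007147)(-0.1181) = -0.118944.
Step k = 3:
  phi_33 = [rho(3) - phi_21 rho(2) - phi_22 rho(1)] / [1 - phi_21 rho(1) - phi_22 rho(2)]
    numerator   = -0.2889 - (-0.118944)(0.0069) - (-0.007147)(-0.1181) = -0.28892338
    denominator = 1 - (-0.118944)(-0.1181) - (-0.007147)(0.0069) = 0.98600202
  phi_33 = -0.28892338 / 0.98600202 = -0.293.
Therefore phi_{33} = -0.2930.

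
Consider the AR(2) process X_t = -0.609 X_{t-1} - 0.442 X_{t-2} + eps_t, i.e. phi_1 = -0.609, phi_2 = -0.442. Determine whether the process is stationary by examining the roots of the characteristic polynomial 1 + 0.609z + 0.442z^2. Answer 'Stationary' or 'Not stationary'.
\text{Stationary}

The AR(p) characteristic polynomial is P(z) = 1 + 0.609z + 0.442z^2.
Stationarity requires all roots to lie outside the unit circle, i.e. |z| > 1 for every root.
Set 1 + (0.609) z + (0.442) z^2 = 0, i.e. a z^2 + b z + c = 0 with a = 0.442, b = 0.609, c = 1.
Discriminant D = b^2 - 4ac = (0.609)^2 - 4*(0.442)*1 = 0.370881 - (1.768) = -1.397119.
D < 0, so the roots are the complex-conjugate pair z = (-b +/- i sqrt(-D)) / (2a) = -0.6889 +/- 1.3371i.
For a conjugate pair |z|^2 = z * conj(z) = (product of roots) = c/a = 1/(0.442) = 2.262443, so |z| = sqrt(2.262443) = 1.5041 for both roots.
Moduli of all roots: 1.5041, 1.5041.
All moduli strictly greater than 1? Yes.
Verdict: Stationary.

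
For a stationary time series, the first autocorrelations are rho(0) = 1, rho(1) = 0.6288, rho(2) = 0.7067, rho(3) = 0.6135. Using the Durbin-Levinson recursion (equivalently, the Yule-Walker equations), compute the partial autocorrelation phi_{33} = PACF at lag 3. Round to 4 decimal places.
\phi_{33} = 0.1669

The PACF at lag k is phi_{kk}, the last component of the solution
to the Yule-Walker system G_k phi = r_k where
  (G_k)_{ij} = rho(|i - j|), (r_k)_i = rho(i), i,j = 1..k.
Equivalently, Durbin-Levinson gives phi_{kk} iteratively:
  phi_{11} = rho(1)
  phi_{kk} = [rho(k) - sum_{j=1..k-1} phi_{k-1,j} rho(k-j)]
            / [1 - sum_{j=1..k-1} phi_{k-1,j} rho(j)],
  phi_{k,j} = phi_{k-1,j} - phi_{kk} phi_{k-1,k-j},  j = 1..k-1.
Step k = 1:
  phi_11 = rho(1) = 0.6288.
Step k = 2:
  phi_22 = [rho(2) - phi_11 rho(1)] / [1 - phi_11 rho(1)] = [0.7067 - (0.6288)(0.6288)] / [1 - (0.6288)(0.6288)]
         = 0.31131056 / 0.60461056 = 0.514894.
  Update: phi_21 = phi_11 - phi_22 phi_11 = 0.6288 - (0.514894)(0.6288) = 0.305034.
Step k = 3:
  phi_33 = [rho(3) - phi_21 rho(2) - phi_22 rho(1)] / [1 - phi_21 rho(1) - phi_22 rho(2)]
    numerator   = 0.6135 - (0.305034)(0.7067) - (0.514894)(0.6288) = 0.0741666
    denominator = 1 - (0.305034)(0.6288) - (0.514894)(0.7067) = 0.44431851
  phi_33 = 0.0741666 / 0.44431851 = 0.1669.
Therefore phi_{33} = 0.1669.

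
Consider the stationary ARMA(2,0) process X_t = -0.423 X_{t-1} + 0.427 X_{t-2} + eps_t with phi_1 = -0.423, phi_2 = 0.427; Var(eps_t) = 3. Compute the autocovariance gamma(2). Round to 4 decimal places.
\gamma(2) = 5.9608

Multiply the model equation by X_{t-k} and take expectations. With theta_0 = psi_0 = 1 and psi_j the MA(infinity) weights, this gives
  gamma(k) - sum_i phi_i gamma(k-i) = c_k,
  c_k = sigma^2 * sum_{j=k..q} theta_j psi_{j-k}   (c_k = 0 for k > q),
using gamma(-m) = gamma(m).
Pure AR (q = 0): c_0 = sigma^2 = 3, c_k = 0 for k >= 1.
Equations for k = 0, 1, 2 (AR order 2, c_2 = 0):
  (E0) gamma(0) = phi_1 gamma(1) + phi_2 gamma(2) + c_0
  (E1) gamma(1) = phi_1 gamma(0) + phi_2 gamma(1) + c_1
  (E2) gamma(2) = phi_1 gamma(1) + phi_2 gamma(0)
From (E1): gamma(1) = A gamma(0) + B with
  A = phi_1 / (1 - phi_2) = -0.423 / 0.573 = -0.73822,   B = c_1 / (1 - phi_2) = 0 / 0.573 = 0.
Insert (E2) into (E0): gamma(0) (1 - phi_2^2) = phi_1 (1 + phi_2) gamma(1) + c_0.
  phi_1 (1 + phi_2) = (-0.423)(1.427) = -0.603621,   1 - phi_2^2 = 0.817671.
Replace gamma(1) by A gamma(0) + B and collect gamma(0):
  gamma(0) [0.817671 - (-0.603621)(-0.73822)] = c_0 = 3
  gamma(0) * 0.372066 = 3
  gamma(0) = 3 / 0.372066 = 8.063086.
  gamma(1) = A gamma(0) = (-0.73822)(8.063086) = -5.952331.
  gamma(2) = phi_1 gamma(1) + phi_2 gamma(0) = (-0.423)(-5.952331) + (0.427)(8.063086) = 5.960774.
Therefore gamma(2) = 5.9608 (to 4 decimal places).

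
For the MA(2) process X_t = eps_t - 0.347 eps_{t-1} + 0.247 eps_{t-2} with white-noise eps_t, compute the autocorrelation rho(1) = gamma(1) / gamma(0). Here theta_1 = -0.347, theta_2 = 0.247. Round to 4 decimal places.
\rho(1) = -0.3663

For an MA(q) process with theta_0 = 1, the autocovariance is
  gamma(k) = sigma^2 * sum_{i=0..q-k} theta_i * theta_{i+k},
and rho(k) = gamma(k) / gamma(0). Sigma^2 cancels.
  numerator   = (1)*(-0.347) + (-0.347)*(0.247) = -0.432709.
  denominator = (1)^2 + (-0.347)^2 + (0.247)^2 = 1.181418.
  rho(1) = -0.432709 / 1.181418 = -0.3663.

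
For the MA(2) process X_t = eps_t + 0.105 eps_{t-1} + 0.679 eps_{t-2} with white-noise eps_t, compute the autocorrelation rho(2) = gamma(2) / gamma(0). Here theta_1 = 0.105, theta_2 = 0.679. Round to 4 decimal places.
\rho(2) = 0.4613

For an MA(q) process with theta_0 = 1, the autocovariance is
  gamma(k) = sigma^2 * sum_{i=0..q-k} theta_i * theta_{i+k},
and rho(k) = gamma(k) / gamma(0). Sigma^2 cancels.
  numerator   = (1)*(0.679) = 0.679.
  denominator = (1)^2 + (0.105)^2 + (0.679)^2 = 1.472066.
  rho(2) = 0.679 / 1.472066 = 0.4613.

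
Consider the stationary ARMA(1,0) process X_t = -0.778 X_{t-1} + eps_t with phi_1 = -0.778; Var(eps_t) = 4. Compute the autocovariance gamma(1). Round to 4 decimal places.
\gamma(1) = -7.8841

Multiply the model equation by X_{t-k} and take expectations. With theta_0 = psi_0 = 1 and psi_j the MA(infinity) weights, this gives
  gamma(k) - sum_i phi_i gamma(k-i) = c_k,
  c_k = sigma^2 * sum_{j=k..q} theta_j psi_{j-k}   (c_k = 0 for k > q),
using gamma(-m) = gamma(m).
Pure AR (q = 0): c_0 = sigma^2 = 4, c_k = 0 for k >= 1.
Equations for k = 0 and k = 1 (AR order 1):
  gamma(0) = phi_1 gamma(1) + c_0
  gamma(1) = phi_1 gamma(0) + c_1
Substituting the second into the first: gamma(0) (1 - phi_1^2) = c_0 + phi_1 c_1, so
  gamma(0) = c_0 / (1 - phi_1^2) = 4 / (1 - (-0.778)^2) = 4 / 0.394716 = 10.133868.
  gamma(1) = phi_1 gamma(0) = (-0.778)(10.133868) = -7.88415.
Therefore gamma(1) = -7.8841 (to 4 decimal places).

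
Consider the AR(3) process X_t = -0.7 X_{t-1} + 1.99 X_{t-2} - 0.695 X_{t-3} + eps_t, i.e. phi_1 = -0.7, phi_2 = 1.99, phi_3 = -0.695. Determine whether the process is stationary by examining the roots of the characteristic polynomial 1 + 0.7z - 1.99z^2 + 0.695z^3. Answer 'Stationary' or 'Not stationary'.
\text{Not stationary}

The AR(p) characteristic polynomial is P(z) = 1 + 0.7z - 1.99z^2 + 0.695z^3.
Stationarity requires all roots to lie outside the unit circle, i.e. |z| > 1 for every root.
Degree 3: look for a simple real root z0 first, then factor out (1 - z/z0) and solve the remaining quadratic.
Testing z0 = 2: P(2) = 1 + (0.7)(2) + (-1.99)(2)^2 + (0.695)(2)^3
  = 1 + (1.4) + (-7.96) + (5.56) = 0.  So z_0 = 2 is a root, |z_0| = 2.
Divide out the factor (1 - 0.5 z) = (1 - z/z0) (since 1/z0 = 0.5):
  P(z) = (1 - 0.5 z)(1 + (1.2) z + (-1.39) z^2)
  [check: z-coef 1.2 - (0.5) = 0.7; z^2-coef -1.39 - (0.5)(1.2) = -1.99; z^3-coef -(0.5)(-1.39) = 0.695.]
Remaining roots from the quadratic factor 1 + (1.2) z + (-1.39) z^2:
  Set 1 + (1.2) z + (-1.39) z^2 = 0, i.e. a z^2 + b z + c = 0 with a = -1.39, b = 1.2, c = 1.
  Discriminant D = b^2 - 4ac = (1.2)^2 - 4*(-1.39)*1 = 1.44 - (-5.56) = 7.
  D >= 0, so the roots are real: z = (-b +/- sqrt(D)) / (2a) = (-1.2 +/- 2.645751) / (-2.78).
    z_1 = (-1.2 + 2.645751) / (-2.78) = -0.5201,   |z_1| = 0.5201.
    z_2 = (-1.2 - 2.645751) / (-2.78) = 1.3834,   |z_2| = 1.3834.
Moduli of all roots: 2.0000, 0.5201, 1.3834.
All moduli strictly greater than 1? No.
Verdict: Not stationary.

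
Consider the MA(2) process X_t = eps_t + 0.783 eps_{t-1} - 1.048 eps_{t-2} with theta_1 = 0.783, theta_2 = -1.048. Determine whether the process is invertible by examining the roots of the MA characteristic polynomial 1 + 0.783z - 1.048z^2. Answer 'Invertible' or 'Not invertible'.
\text{Not invertible}

The MA(q) characteristic polynomial is P(z) = 1 + 0.783z - 1.048z^2.
Invertibility requires all roots to lie outside the unit circle, i.e. |z| > 1 for every root.
Set 1 + (0.783) z + (-1.048) z^2 = 0, i.e. a z^2 + b z + c = 0 with a = -1.048, b = 0.783, c = 1.
Discriminant D = b^2 - 4ac = (0.783)^2 - 4*(-1.048)*1 = 0.613089 - (-4.192) = 4.805089.
D >= 0, so the roots are real: z = (-b +/- sqrt(D)) / (2a) = (-0.783 +/- 2.192051) / (-2.096).
  z_1 = (-0.783 + 2.192051) / (-2.096) = -0.6723,   |z_1| = 0.6723.
  z_2 = (-0.783 - 2.192051) / (-2.096) = 1.4194,   |z_2| = 1.4194.
Moduli of all roots: 0.6723, 1.4194.
All moduli strictly greater than 1? No.
Verdict: Not invertible.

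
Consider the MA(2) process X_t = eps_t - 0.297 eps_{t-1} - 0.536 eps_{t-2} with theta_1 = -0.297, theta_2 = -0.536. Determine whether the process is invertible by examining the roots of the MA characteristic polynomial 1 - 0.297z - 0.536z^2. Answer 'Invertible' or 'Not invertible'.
\text{Invertible}

The MA(q) characteristic polynomial is P(z) = 1 - 0.297z - 0.536z^2.
Invertibility requires all roots to lie outside the unit circle, i.e. |z| > 1 for every root.
Set 1 + (-0.297) z + (-0.536) z^2 = 0, i.e. a z^2 + b z + c = 0 with a = -0.536, b = -0.297, c = 1.
Discriminant D = b^2 - 4ac = (-0.297)^2 - 4*(-0.536)*1 = 0.088209 - (-2.144) = 2.232209.
D >= 0, so the roots are real: z = (-b +/- sqrt(D)) / (2a) = (0.297 +/- 1.494058) / (-1.072).
  z_1 = (0.297 + 1.494058) / (-1.072) = -1.6708,   |z_1| = 1.6708.
  z_2 = (0.297 - 1.494058) / (-1.072) = 1.1167,   |z_2| = 1.1167.
Moduli of all roots: 1.6708, 1.1167.
All moduli strictly greater than 1? Yes.
Verdict: Invertible.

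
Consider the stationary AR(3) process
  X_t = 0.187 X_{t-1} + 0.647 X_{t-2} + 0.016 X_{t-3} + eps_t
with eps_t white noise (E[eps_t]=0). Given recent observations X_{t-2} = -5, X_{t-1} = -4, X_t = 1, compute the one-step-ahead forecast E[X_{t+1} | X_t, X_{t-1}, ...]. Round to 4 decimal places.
E[X_{t+1} \mid \mathcal F_t] = -2.4810

For an AR(p) model X_t = c + sum_i phi_i X_{t-i} + eps_t, the
one-step-ahead conditional mean is
  E[X_{t+1} | X_t, ...] = c + sum_i phi_i X_{t+1-i}.
Substitute known values:
  E[X_{t+1} | ...] = (0.187) * (1) + (0.647) * (-4) + (0.016) * (-5)
                   = -2.4810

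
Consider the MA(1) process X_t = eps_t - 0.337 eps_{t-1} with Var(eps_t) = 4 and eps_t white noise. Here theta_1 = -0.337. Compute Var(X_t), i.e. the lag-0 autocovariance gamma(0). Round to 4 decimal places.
\gamma(0) = 4.4543

For an MA(q) process X_t = eps_t + sum_i theta_i eps_{t-i} with
Var(eps_t) = sigma^2, the variance is
  gamma(0) = sigma^2 * (1 + sum_i theta_i^2).
  sum_i theta_i^2 = (-0.337)^2 = 0.113569.
  gamma(0) = 4 * (1 + 0.113569) = 4 * 1.113569 = 4.454276, which rounds to 4.4543.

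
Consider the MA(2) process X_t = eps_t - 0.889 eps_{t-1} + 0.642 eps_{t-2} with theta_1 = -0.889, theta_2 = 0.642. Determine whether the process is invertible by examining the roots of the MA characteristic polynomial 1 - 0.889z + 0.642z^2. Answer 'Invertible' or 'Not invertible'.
\text{Invertible}

The MA(q) characteristic polynomial is P(z) = 1 - 0.889z + 0.642z^2.
Invertibility requires all roots to lie outside the unit circle, i.e. |z| > 1 for every root.
Set 1 + (-0.889) z + (0.642) z^2 = 0, i.e. a z^2 + b z + c = 0 with a = 0.642, b = -0.889, c = 1.
Discriminant D = b^2 - 4ac = (-0.889)^2 - 4*(0.642)*1 = 0.790321 - (2.568) = -1.777679.
D < 0, so the roots are the complex-conjugate pair z = (-b +/- i sqrt(-D)) / (2a) = 0.6924 +/- 1.0384i.
For a conjugate pair |z|^2 = z * conj(z) = (product of roots) = c/a = 1/(0.642) = 1.557632, so |z| = sqrt(1.557632) = 1.2481 for both roots.
Moduli of all roots: 1.2481, 1.2481.
All moduli strictly greater than 1? Yes.
Verdict: Invertible.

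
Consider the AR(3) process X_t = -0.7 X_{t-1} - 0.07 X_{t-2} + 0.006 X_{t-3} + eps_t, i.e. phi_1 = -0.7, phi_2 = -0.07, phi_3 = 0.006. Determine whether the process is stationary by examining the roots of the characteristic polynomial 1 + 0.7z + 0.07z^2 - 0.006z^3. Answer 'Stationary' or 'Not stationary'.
\text{Stationary}

The AR(p) characteristic polynomial is P(z) = 1 + 0.7z + 0.07z^2 - 0.006z^3.
Stationarity requires all roots to lie outside the unit circle, i.e. |z| > 1 for every root.
Degree 3: look for a simple real root z0 first, then factor out (1 - z/z0) and solve the remaining quadratic.
Testing z0 = -5: P(-5) = 1 + (0.7)(-5) + (0.07)(-5)^2 + (-0.006)(-5)^3
  = 1 + (-3.5) + (1.75) + (0.75) = 0.  So z_0 = -5 is a root, |z_0| = 5.
Divide out the factor (1 + 0.2 z) = (1 - z/z0) (since 1/z0 = -0.2):
  P(z) = (1 + 0.2 z)(1 + (0.5) z + (-0.03) z^2)
  [check: z-coef 0.5 - (-0.2) = 0.7; z^2-coef -0.03 - (-0.2)(0.5) = 0.07; z^3-coef -(-0.2)(-0.03) = -0.006.]
Remaining roots from the quadratic factor 1 + (0.5) z + (-0.03) z^2:
  Set 1 + (0.5) z + (-0.03) z^2 = 0, i.e. a z^2 + b z + c = 0 with a = -0.03, b = 0.5, c = 1.
  Discriminant D = b^2 - 4ac = (0.5)^2 - 4*(-0.03)*1 = 0.25 - (-0.12) = 0.37.
  D >= 0, so the roots are real: z = (-b +/- sqrt(D)) / (2a) = (-0.5 +/- 0.608276) / (-0.06).
    z_1 = (-0.5 + 0.608276) / (-0.06) = -1.8046,   |z_1| = 1.8046.
    z_2 = (-0.5 - 0.608276) / (-0.06) = 18.4713,   |z_2| = 18.4713.
Moduli of all roots: 5.0000, 1.8046, 18.4713.
All moduli strictly greater than 1? Yes.
Verdict: Stationary.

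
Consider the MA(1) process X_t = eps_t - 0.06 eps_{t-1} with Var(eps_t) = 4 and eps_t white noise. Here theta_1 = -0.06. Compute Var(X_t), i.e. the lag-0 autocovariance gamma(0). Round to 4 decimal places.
\gamma(0) = 4.0144

For an MA(q) process X_t = eps_t + sum_i theta_i eps_{t-i} with
Var(eps_t) = sigma^2, the variance is
  gamma(0) = sigma^2 * (1 + sum_i theta_i^2).
  sum_i theta_i^2 = (-0.06)^2 = 0.0036.
  gamma(0) = 4 * (1 + 0.0036) = 4 * 1.0036 = 4.0144.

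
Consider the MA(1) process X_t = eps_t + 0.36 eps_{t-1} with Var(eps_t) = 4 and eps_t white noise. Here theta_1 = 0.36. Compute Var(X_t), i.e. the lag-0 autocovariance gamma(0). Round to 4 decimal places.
\gamma(0) = 4.5184

For an MA(q) process X_t = eps_t + sum_i theta_i eps_{t-i} with
Var(eps_t) = sigma^2, the variance is
  gamma(0) = sigma^2 * (1 + sum_i theta_i^2).
  sum_i theta_i^2 = (0.36)^2 = 0.1296.
  gamma(0) = 4 * (1 + 0.1296) = 4 * 1.1296 = 4.5184.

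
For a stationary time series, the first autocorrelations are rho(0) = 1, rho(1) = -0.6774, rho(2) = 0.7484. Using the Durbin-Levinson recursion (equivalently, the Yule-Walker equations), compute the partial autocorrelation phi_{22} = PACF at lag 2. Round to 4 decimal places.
\phi_{22} = 0.5350

The PACF at lag k is phi_{kk}, the last component of the solution
to the Yule-Walker system G_k phi = r_k where
  (G_k)_{ij} = rho(|i - j|), (r_k)_i = rho(i), i,j = 1..k.
Equivalently, Durbin-Levinson gives phi_{kk} iteratively:
  phi_{11} = rho(1)
  phi_{kk} = [rho(k) - sum_{j=1..k-1} phi_{k-1,j} rho(k-j)]
            / [1 - sum_{j=1..k-1} phi_{k-1,j} rho(j)],
  phi_{k,j} = phi_{k-1,j} - phi_{kk} phi_{k-1,k-j},  j = 1..k-1.
Step k = 1:
  phi_11 = rho(1) = -0.6774.
Step k = 2:
  phi_22 = [rho(2) - phi_11 rho(1)] / [1 - phi_11 rho(1)] = [0.7484 - (-0.6774)(-0.6774)] / [1 - (-0.6774)(-0.6774)]
         = 0.28952924 / 0.54112924 = 0.535.
Therefore phi_{22} = 0.5350.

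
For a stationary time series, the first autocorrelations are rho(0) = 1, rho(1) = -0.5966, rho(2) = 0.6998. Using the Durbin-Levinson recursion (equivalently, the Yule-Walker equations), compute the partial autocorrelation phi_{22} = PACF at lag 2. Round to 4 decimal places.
\phi_{22} = 0.5339

The PACF at lag k is phi_{kk}, the last component of the solution
to the Yule-Walker system G_k phi = r_k where
  (G_k)_{ij} = rho(|i - j|), (r_k)_i = rho(i), i,j = 1..k.
Equivalently, Durbin-Levinson gives phi_{kk} iteratively:
  phi_{11} = rho(1)
  phi_{kk} = [rho(k) - sum_{j=1..k-1} phi_{k-1,j} rho(k-j)]
            / [1 - sum_{j=1..k-1} phi_{k-1,j} rho(j)],
  phi_{k,j} = phi_{k-1,j} - phi_{kk} phi_{k-1,k-j},  j = 1..k-1.
Step k = 1:
  phi_11 = rho(1) = -0.5966.
Step k = 2:
  phi_22 = [rho(2) - phi_11 rho(1)] / [1 - phi_11 rho(1)] = [0.6998 - (-0.5966)(-0.5966)] / [1 - (-0.5966)(-0.5966)]
         = 0.34386844 / 0.64406844 = 0.5339.
Therefore phi_{22} = 0.5339.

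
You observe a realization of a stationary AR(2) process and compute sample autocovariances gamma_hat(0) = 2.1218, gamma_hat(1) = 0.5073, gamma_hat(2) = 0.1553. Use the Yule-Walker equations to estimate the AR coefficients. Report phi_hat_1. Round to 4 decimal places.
\hat\phi_{1} = 0.2350

The Yule-Walker equations for an AR(p) process read, in matrix form,
  Gamma_p phi = r_p,   with   (Gamma_p)_{ij} = gamma(|i - j|),
                       (r_p)_i = gamma(i),   i,j = 1..p.
Substitute the sample gammas (Toeplitz matrix and right-hand side of size 2):
  Gamma_p = [[2.1218, 0.5073], [0.5073, 2.1218]]
  r_p     = [0.5073, 0.1553]
Written out:
  2.1218 phi_1 + 0.5073 phi_2 = 0.5073
  0.5073 phi_1 + 2.1218 phi_2 = 0.1553
Solve by Cramer's rule:
  det = gamma(0)^2 - gamma(1)^2 = (2.1218)^2 - (0.5073)^2 = 4.50203524 - 0.25735329 = 4.24468195
  phi_hat_1 = [gamma(1) gamma(0) - gamma(1) gamma(2)] / det = [(0.5073)(2.1218) - (0.5073)(0.1553)] / 4.24468195 = 0.99760545 / 4.24468195 = 0.235
  phi_hat_2 = [gamma(0) gamma(2) - gamma(1)^2] / det = [(2.1218)(0.1553) - (0.5073)^2] / 4.24468195 = 0.07216225 / 4.24468195 = 0.017
So phi_hat = [0.2350, 0.0170].
Therefore phi_hat_1 = 0.2350.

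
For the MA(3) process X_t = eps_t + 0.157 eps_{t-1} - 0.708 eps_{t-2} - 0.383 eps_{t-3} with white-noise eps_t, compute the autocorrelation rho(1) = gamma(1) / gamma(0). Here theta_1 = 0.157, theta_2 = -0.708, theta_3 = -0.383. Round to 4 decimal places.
\rho(1) = 0.1895

For an MA(q) process with theta_0 = 1, the autocovariance is
  gamma(k) = sigma^2 * sum_{i=0..q-k} theta_i * theta_{i+k},
and rho(k) = gamma(k) / gamma(0). Sigma^2 cancels.
  numerator   = (1)*(0.157) + (0.157)*(-0.708) + (-0.708)*(-0.383) = 0.317008.
  denominator = (1)^2 + (0.157)^2 + (-0.708)^2 + (-0.383)^2 = 1.672602.
  rho(1) = 0.317008 / 1.672602 = 0.1895.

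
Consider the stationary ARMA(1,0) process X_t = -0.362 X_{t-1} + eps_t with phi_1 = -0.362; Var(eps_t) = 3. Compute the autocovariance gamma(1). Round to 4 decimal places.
\gamma(1) = -1.2498

Multiply the model equation by X_{t-k} and take expectations. With theta_0 = psi_0 = 1 and psi_j the MA(infinity) weights, this gives
  gamma(k) - sum_i phi_i gamma(k-i) = c_k,
  c_k = sigma^2 * sum_{j=k..q} theta_j psi_{j-k}   (c_k = 0 for k > q),
using gamma(-m) = gamma(m).
Pure AR (q = 0): c_0 = sigma^2 = 3, c_k = 0 for k >= 1.
Equations for k = 0 and k = 1 (AR order 1):
  gamma(0) = phi_1 gamma(1) + c_0
  gamma(1) = phi_1 gamma(0) + c_1
Substituting the second into the first: gamma(0) (1 - phi_1^2) = c_0 + phi_1 c_1, so
  gamma(0) = c_0 / (1 - phi_1^2) = 3 / (1 - (-0.362)^2) = 3 / 0.868956 = 3.452419.
  gamma(1) = phi_1 gamma(0) = (-0.362)(3.452419) = -1.249776.
Therefore gamma(1) = -1.2498 (to 4 decimal places).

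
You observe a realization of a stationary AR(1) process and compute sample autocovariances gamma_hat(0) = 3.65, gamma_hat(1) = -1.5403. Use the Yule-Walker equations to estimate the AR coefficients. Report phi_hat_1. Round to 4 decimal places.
\hat\phi_{1} = -0.4220

The Yule-Walker equations for an AR(p) process read, in matrix form,
  Gamma_p phi = r_p,   with   (Gamma_p)_{ij} = gamma(|i - j|),
                       (r_p)_i = gamma(i),   i,j = 1..p.
Substitute the sample gammas (Toeplitz matrix and right-hand side of size 1):
  Gamma_p = [[3.65]]
  r_p     = [-1.5403]
With p = 1 this is the single equation gamma(0) phi_1 = gamma(1):
  phi_hat_1 = gamma(1) / gamma(0) = -1.5403 / 3.65 = -0.4220.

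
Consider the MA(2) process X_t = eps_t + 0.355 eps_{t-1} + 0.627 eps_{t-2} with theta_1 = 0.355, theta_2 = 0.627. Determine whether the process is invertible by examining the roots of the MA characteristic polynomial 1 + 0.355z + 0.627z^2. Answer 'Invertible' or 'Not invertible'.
\text{Invertible}

The MA(q) characteristic polynomial is P(z) = 1 + 0.355z + 0.627z^2.
Invertibility requires all roots to lie outside the unit circle, i.e. |z| > 1 for every root.
Set 1 + (0.355) z + (0.627) z^2 = 0, i.e. a z^2 + b z + c = 0 with a = 0.627, b = 0.355, c = 1.
Discriminant D = b^2 - 4ac = (0.355)^2 - 4*(0.627)*1 = 0.126025 - (2.508) = -2.381975.
D < 0, so the roots are the complex-conjugate pair z = (-b +/- i sqrt(-D)) / (2a) = -0.2831 +/- 1.2308i.
For a conjugate pair |z|^2 = z * conj(z) = (product of roots) = c/a = 1/(0.627) = 1.594896, so |z| = sqrt(1.594896) = 1.2629 for both roots.
Moduli of all roots: 1.2629, 1.2629.
All moduli strictly greater than 1? Yes.
Verdict: Invertible.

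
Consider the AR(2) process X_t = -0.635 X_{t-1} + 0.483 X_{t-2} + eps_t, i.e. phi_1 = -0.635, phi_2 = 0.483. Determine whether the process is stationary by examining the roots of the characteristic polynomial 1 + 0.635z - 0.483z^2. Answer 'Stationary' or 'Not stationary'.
\text{Not stationary}

The AR(p) characteristic polynomial is P(z) = 1 + 0.635z - 0.483z^2.
Stationarity requires all roots to lie outside the unit circle, i.e. |z| > 1 for every root.
Set 1 + (0.635) z + (-0.483) z^2 = 0, i.e. a z^2 + b z + c = 0 with a = -0.483, b = 0.635, c = 1.
Discriminant D = b^2 - 4ac = (0.635)^2 - 4*(-0.483)*1 = 0.403225 - (-1.932) = 2.335225.
D >= 0, so the roots are real: z = (-b +/- sqrt(D)) / (2a) = (-0.635 +/- 1.528144) / (-0.966).
  z_1 = (-0.635 + 1.528144) / (-0.966) = -0.9246,   |z_1| = 0.9246.
  z_2 = (-0.635 - 1.528144) / (-0.966) = 2.2393,   |z_2| = 2.2393.
Moduli of all roots: 0.9246, 2.2393.
All moduli strictly greater than 1? No.
Verdict: Not stationary.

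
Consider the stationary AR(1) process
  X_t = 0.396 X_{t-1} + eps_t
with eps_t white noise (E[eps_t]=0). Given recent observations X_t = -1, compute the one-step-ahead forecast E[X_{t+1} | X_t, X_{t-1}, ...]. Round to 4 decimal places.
E[X_{t+1} \mid \mathcal F_t] = -0.3960

For an AR(p) model X_t = c + sum_i phi_i X_{t-i} + eps_t, the
one-step-ahead conditional mean is
  E[X_{t+1} | X_t, ...] = c + sum_i phi_i X_{t+1-i}.
Substitute known values:
  E[X_{t+1} | ...] = (0.396) * (-1)
                   = -0.3960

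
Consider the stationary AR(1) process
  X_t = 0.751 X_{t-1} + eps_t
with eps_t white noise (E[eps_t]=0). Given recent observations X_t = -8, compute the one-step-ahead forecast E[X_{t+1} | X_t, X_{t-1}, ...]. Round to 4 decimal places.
E[X_{t+1} \mid \mathcal F_t] = -6.0080

For an AR(p) model X_t = c + sum_i phi_i X_{t-i} + eps_t, the
one-step-ahead conditional mean is
  E[X_{t+1} | X_t, ...] = c + sum_i phi_i X_{t+1-i}.
Substitute known values:
  E[X_{t+1} | ...] = (0.751) * (-8)
                   = -6.0080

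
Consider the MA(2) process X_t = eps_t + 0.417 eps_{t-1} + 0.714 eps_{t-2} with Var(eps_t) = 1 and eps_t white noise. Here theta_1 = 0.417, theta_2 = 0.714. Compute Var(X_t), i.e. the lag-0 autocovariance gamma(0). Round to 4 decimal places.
\gamma(0) = 1.6837

For an MA(q) process X_t = eps_t + sum_i theta_i eps_{t-i} with
Var(eps_t) = sigma^2, the variance is
  gamma(0) = sigma^2 * (1 + sum_i theta_i^2).
  sum_i theta_i^2 = (0.417)^2 + (0.714)^2 = 0.173889 + 0.509796 = 0.683685.
  gamma(0) = 1 * (1 + 0.683685) = 1 * 1.683685 = 1.683685, which rounds to 1.6837.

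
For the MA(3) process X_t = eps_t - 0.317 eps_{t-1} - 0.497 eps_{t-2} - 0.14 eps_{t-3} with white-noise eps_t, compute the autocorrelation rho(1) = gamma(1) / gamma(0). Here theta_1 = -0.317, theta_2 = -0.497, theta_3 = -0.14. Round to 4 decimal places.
\rho(1) = -0.0657

For an MA(q) process with theta_0 = 1, the autocovariance is
  gamma(k) = sigma^2 * sum_{i=0..q-k} theta_i * theta_{i+k},
and rho(k) = gamma(k) / gamma(0). Sigma^2 cancels.
  numerator   = (1)*(-0.317) + (-0.317)*(-0.497) + (-0.497)*(-0.14) = -0.089871.
  denominator = (1)^2 + (-0.317)^2 + (-0.497)^2 + (-0.14)^2 = 1.367098.
  rho(1) = -0.089871 / 1.367098 = -0.0657.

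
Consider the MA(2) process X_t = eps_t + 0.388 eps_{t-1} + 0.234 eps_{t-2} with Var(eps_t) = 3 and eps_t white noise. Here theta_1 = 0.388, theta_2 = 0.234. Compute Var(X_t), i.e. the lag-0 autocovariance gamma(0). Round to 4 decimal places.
\gamma(0) = 3.6159

For an MA(q) process X_t = eps_t + sum_i theta_i eps_{t-i} with
Var(eps_t) = sigma^2, the variance is
  gamma(0) = sigma^2 * (1 + sum_i theta_i^2).
  sum_i theta_i^2 = (0.388)^2 + (0.234)^2 = 0.150544 + 0.054756 = 0.2053.
  gamma(0) = 3 * (1 + 0.2053) = 3 * 1.2053 = 3.6159.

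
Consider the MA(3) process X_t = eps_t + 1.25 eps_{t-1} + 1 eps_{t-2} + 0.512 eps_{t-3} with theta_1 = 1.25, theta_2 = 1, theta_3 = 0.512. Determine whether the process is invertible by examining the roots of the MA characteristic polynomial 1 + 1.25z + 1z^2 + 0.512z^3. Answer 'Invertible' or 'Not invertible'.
\text{Invertible}

The MA(q) characteristic polynomial is P(z) = 1 + 1.25z + 1z^2 + 0.512z^3.
Invertibility requires all roots to lie outside the unit circle, i.e. |z| > 1 for every root.
Degree 3: look for a simple real root z0 first, then factor out (1 - z/z0) and solve the remaining quadratic.
Testing z0 = -1.25: P(-1.25) = 1 + (1.25)(-1.25) + (1)(-1.25)^2 + (0.512)(-1.25)^3
  = 1 + (-1.5625) + (1.5625) + (-1) = 0.  So z_0 = -1.25 is a root, |z_0| = 1.25.
Divide out the factor (1 + 0.8 z) = (1 - z/z0) (since 1/z0 = -0.8):
  P(z) = (1 + 0.8 z)(1 + (0.45) z + (0.64) z^2)
  [check: z-coef 0.45 - (-0.8) = 1.25; z^2-coef 0.64 - (-0.8)(0.45) = 1; z^3-coef -(-0.8)(0.64) = 0.512.]
Remaining roots from the quadratic factor 1 + (0.45) z + (0.64) z^2:
  Set 1 + (0.45) z + (0.64) z^2 = 0, i.e. a z^2 + b z + c = 0 with a = 0.64, b = 0.45, c = 1.
  Discriminant D = b^2 - 4ac = (0.45)^2 - 4*(0.64)*1 = 0.2025 - (2.56) = -2.3575.
  D < 0, so the roots are the complex-conjugate pair z = (-b +/- i sqrt(-D)) / (2a) = -0.3516 +/- 1.1995i.
  For a conjugate pair |z|^2 = z * conj(z) = (product of roots) = c/a = 1/(0.64) = 1.5625, so |z| = sqrt(1.5625) = 1.25 for both roots.
Moduli of all roots: 1.2500, 1.2500, 1.2500.
All moduli strictly greater than 1? Yes.
Verdict: Invertible.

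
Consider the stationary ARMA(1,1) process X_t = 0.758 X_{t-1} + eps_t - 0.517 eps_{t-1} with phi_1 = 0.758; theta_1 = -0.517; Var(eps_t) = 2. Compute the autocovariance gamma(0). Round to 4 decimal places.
\gamma(0) = 2.2730

Multiply the model equation by X_{t-k} and take expectations. With theta_0 = psi_0 = 1 and psi_j the MA(infinity) weights, this gives
  gamma(k) - sum_i phi_i gamma(k-i) = c_k,
  c_k = sigma^2 * sum_{j=k..q} theta_j psi_{j-k}   (c_k = 0 for k > q),
using gamma(-m) = gamma(m).
psi-weights needed (psi_j = theta_j + sum_i phi_i psi_{j-i}):
  psi_1 = theta_1 + phi_1 = -0.517 + (0.758) = 0.241
Right-hand sides:
  c_0 = sigma^2 (1 + theta_1 psi_1) = 2 * (1 + (-0.517)(0.241)) = 2 * 0.875403 = 1.750806
  c_1 = sigma^2 theta_1 = 2 * (-0.517) = -1.034
  c_2 = 0
Equations for k = 0 and k = 1 (AR order 1):
  gamma(0) = phi_1 gamma(1) + c_0
  gamma(1) = phi_1 gamma(0) + c_1
Substituting the second into the first: gamma(0) (1 - phi_1^2) = c_0 + phi_1 c_1, so
  gamma(0) = (c_0 + phi_1 c_1) / (1 - phi_1^2) = (1.750806 + (0.758)(-1.034)) / (1 - (0.758)^2) = 0.967034 / 0.425436 = 2.273042.
Therefore gamma(0) = 2.2730 (to 4 decimal places).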